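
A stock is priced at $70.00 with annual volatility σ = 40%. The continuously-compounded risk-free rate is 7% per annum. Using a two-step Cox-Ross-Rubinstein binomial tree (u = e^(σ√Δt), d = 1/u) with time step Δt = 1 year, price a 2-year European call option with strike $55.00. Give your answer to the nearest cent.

$27.52

CRR parameters: u = e^(σ√Δt) = e^(0.4·√1) = 1.4918, d = 1/u = 0.6703
Per-period rate: rΔt = 0.07·1 = 0.07, so R = e^0.07 = 1.0725
Risk-neutral probability p = (e^0.07 − 0.6703)/(1.4918 − 0.6703) = 0.4022/0.8215 = 0.4896
Terminal stock prices: S_uu = 155.8, S_ud = 70, S_dd = 31.45
Terminal payoffs (S − K): max(100.8, 0) = 100.8, max(15, 0) = 15, max(-23.55, 0) = 0
Node u (S = 104.4): V_u = e^(−0.07)·[0.4896·100.7879 + 0.5104·15.0000] = 53.1461
Node d (S = 46.92): V_d = e^(−0.07)·[0.4896·15.0000 + 0.5104·0.0000] = 6.8472
Node 0 (S = 70): V_0 = e^(−0.07)·[0.4896·53.1461 + 0.5104·6.8472] = 27.5186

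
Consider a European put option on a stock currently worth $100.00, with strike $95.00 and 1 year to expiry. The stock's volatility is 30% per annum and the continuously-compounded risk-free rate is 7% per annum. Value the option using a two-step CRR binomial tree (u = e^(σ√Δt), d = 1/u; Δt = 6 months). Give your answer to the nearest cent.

CRR parameters: u = e^(σ√Δt) = e^(0.3·√0.5) = 1.2363, d = 1/u = 0.8089
Per-period rate: rΔt = 0.07·0.5 = 0.035, so R = e^0.035 = 1.0356
Risk-neutral probability p = (e^0.035 − 0.8089)/(1.2363 − 0.8089) = 0.2268/0.4275 = 0.5305
Terminal stock prices: S_uu = 152.8, S_ud = 100, S_dd = 65.43
Terminal payoffs (K − S): max(-57.85, 0) = 0, max(-5, 0) = 0, max(29.57, 0) = 29.57
Node u (S = 123.6): V_u = e^(−0.035)·[0.5305·0.0000 + 0.4695·0.0000] = 0.0000
Node d (S = 80.89): V_d = e^(−0.035)·[0.5305·0.0000 + 0.4695·29.5749] = 13.4080
Node 0 (S = 100): V_0 = e^(−0.035)·[0.5305·0.0000 + 0.4695·13.4080] = 6.0786

$6.08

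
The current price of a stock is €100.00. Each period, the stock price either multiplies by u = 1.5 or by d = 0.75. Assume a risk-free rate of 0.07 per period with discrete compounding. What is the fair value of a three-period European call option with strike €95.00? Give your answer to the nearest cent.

€34.23

Risk-neutral probability p = (1 + 0.07 − 0.75)/(1.5 − 0.75) = 0.3200/0.7500 = 0.4267
Terminal stock prices: S_uuu = 337.5, S_uud = 168.8, S_udd = 84.38, S_ddd = 42.19
Terminal payoffs (S − K): max(242.5, 0) = 242.5, max(73.75, 0) = 73.75, max(-10.62, 0) = 0, max(-52.81, 0) = 0
Node uu (S = 225): V_uu = 1/1.07·[0.4267·242.5000 + 0.5733·73.7500] = 136.2150
Node ud (S = 112.5): V_ud = 1/1.07·[0.4267·73.7500 + 0.5733·0.0000] = 29.4081
Node dd (S = 56.25): V_dd = 1/1.07·[0.4267·0.0000 + 0.5733·0.0000] = 0.0000
Node u (S = 150): V_u = 1/1.07·[0.4267·136.2150 + 0.5733·29.4081] = 70.0739
Node d (S = 75): V_d = 1/1.07·[0.4267·29.4081 + 0.5733·0.0000] = 11.7266
Node 0 (S = 100): V_0 = 1/1.07·[0.4267·70.0739 + 0.5733·11.7266] = 34.2256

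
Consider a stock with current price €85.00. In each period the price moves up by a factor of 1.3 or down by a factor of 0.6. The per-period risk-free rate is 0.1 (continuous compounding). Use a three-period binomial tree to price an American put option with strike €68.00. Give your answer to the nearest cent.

Risk-neutral probability p = (e^0.1 − 0.6)/(1.3 − 0.6) = 0.5052/0.7000 = 0.7217
Terminal stock prices: S_uuu = 186.7, S_uud = 86.19, S_udd = 39.78, S_ddd = 18.36
Terminal payoffs (K − S): max(-118.7, 0) = 0, max(-18.19, 0) = 0, max(28.22, 0) = 28.22, max(49.64, 0) = 49.64
Node uu (S = 143.7): continuation = e^(−0.1)·[0.7217·0.0000 + 0.2783·0.0000] = 0.0000; exercise value = 0.0000 ≤ continuation, so V_uu = 0.0000
Node ud (S = 66.3): continuation = e^(−0.1)·[0.7217·0.0000 + 0.2783·28.2200] = 7.1070; exercise value = 1.7000 ≤ continuation, so V_ud = 7.1070
Node dd (S = 30.6): continuation = e^(−0.1)·[0.7217·28.2200 + 0.2783·49.6400] = 30.9289; exercise value = 37.4000 > continuation, so V_dd = 37.4000 (exercise)
Node u (S = 110.5): continuation = e^(−0.1)·[0.7217·0.0000 + 0.2783·7.1070] = 1.7898; exercise value = 0.0000 ≤ continuation, so V_u = 1.7898
Node d (S = 51): continuation = e^(−0.1)·[0.7217·7.1070 + 0.2783·37.4000] = 14.0597; exercise value = 17.0000 > continuation, so V_d = 17.0000 (exercise)
Node 0 (S = 85): continuation = e^(−0.1)·[0.7217·1.7898 + 0.2783·17.0000] = 5.4500; exercise value = 0.0000 ≤ continuation, so V_0 = 5.4500

€5.45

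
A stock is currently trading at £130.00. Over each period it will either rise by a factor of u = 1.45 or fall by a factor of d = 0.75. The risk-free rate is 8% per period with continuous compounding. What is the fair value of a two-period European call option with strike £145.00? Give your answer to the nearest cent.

Risk-neutral probability p = (e^0.08 − 0.75)/(1.45 − 0.75) = 0.3333/0.7000 = 0.4761
Terminal stock prices: S_uu = 273.3, S_ud = 141.4, S_dd = 73.12
Terminal payoffs (S − K): max(128.3, 0) = 128.3, max(-3.625, 0) = 0, max(-71.88, 0) = 0
Node u (S = 188.5): V_u = e^(−0.08)·[0.4761·128.3250 + 0.5239·0.0000] = 56.4012
Node d (S = 97.5): V_d = e^(−0.08)·[0.4761·0.0000 + 0.5239·0.0000] = 0.0000
Node 0 (S = 130): V_0 = e^(−0.08)·[0.4761·56.4012 + 0.5239·0.0000] = 24.7893

£24.79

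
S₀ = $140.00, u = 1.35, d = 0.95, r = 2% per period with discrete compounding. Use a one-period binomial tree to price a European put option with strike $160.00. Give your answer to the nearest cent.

Risk-neutral probability p = (1 + 0.02 − 0.95)/(1.35 − 0.95) = 0.0700/0.4000 = 0.1750
Terminal stock prices: S_u = 189, S_d = 133
Terminal payoffs (K − S): max(-29, 0) = 0, max(27, 0) = 27
Node 0 (S = 140): V_0 = 1/1.02·[0.1750·0.0000 + 0.8250·27.0000] = 21.8382

$21.84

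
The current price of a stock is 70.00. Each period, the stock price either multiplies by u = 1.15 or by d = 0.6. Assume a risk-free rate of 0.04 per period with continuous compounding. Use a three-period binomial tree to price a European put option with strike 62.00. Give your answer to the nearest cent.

Risk-neutral probability p = (e^0.04 − 0.6)/(1.15 − 0.6) = 0.4408/0.5500 = 0.8015
Terminal stock prices: S_uuu = 106.5, S_uud = 55.54, S_udd = 28.98, S_ddd = 15.12
Terminal payoffs (K − S): max(-44.46, 0) = 0, max(6.455, 0) = 6.455, max(33.02, 0) = 33.02, max(46.88, 0) = 46.88
Node uu (S = 92.57): V_uu = e^(−0.04)·[0.8015·0.0000 + 0.1985·6.4550] = 1.2312
Node ud (S = 48.3): V_ud = e^(−0.04)·[0.8015·6.4550 + 0.1985·33.0200] = 11.2689
Node dd (S = 25.2): V_dd = e^(−0.04)·[0.8015·33.0200 + 0.1985·46.8800] = 34.3689
Node u (S = 80.5): V_u = e^(−0.04)·[0.8015·1.2312 + 0.1985·11.2689] = 3.0976
Node d (S = 42): V_d = e^(−0.04)·[0.8015·11.2689 + 0.1985·34.3689] = 15.2332
Node 0 (S = 70): V_0 = e^(−0.04)·[0.8015·3.0976 + 0.1985·15.2332] = 5.2909

5.29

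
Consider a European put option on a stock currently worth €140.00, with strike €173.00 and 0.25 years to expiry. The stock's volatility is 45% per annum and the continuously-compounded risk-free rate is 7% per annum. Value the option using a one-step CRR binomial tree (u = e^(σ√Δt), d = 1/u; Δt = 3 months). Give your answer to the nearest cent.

€31.10

CRR parameters: u = e^(σ√Δt) = e^(0.45·√0.25) = 1.2523, d = 1/u = 0.7985
Per-period rate: rΔt = 0.07·0.25 = 0.0175, so R = e^0.0175 = 1.0177
Risk-neutral probability p = (e^0.0175 − 0.7985)/(1.2523 − 0.7985) = 0.2191/0.4538 = 0.4829
Terminal stock prices: S_u = 175.3, S_d = 111.8
Terminal payoffs (K − S): max(-2.325, 0) = 0, max(61.21, 0) = 61.21
Node 0 (S = 140): V_0 = e^(−0.0175)·[0.4829·0.0000 + 0.5171·61.2077] = 31.1022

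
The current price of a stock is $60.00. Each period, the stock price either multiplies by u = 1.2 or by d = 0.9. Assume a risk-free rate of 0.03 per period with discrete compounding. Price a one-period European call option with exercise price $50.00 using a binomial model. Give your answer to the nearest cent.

$11.46

Risk-neutral probability p = (1 + 0.03 − 0.9)/(1.2 − 0.9) = 0.1300/0.3000 = 0.4333
Terminal stock prices: S_u = 72, S_d = 54
Terminal payoffs (S − K): max(22, 0) = 22, max(4, 0) = 4
Node 0 (S = 60): V_0 = 1/1.03·[0.4333·22.0000 + 0.5667·4.0000] = 11.4563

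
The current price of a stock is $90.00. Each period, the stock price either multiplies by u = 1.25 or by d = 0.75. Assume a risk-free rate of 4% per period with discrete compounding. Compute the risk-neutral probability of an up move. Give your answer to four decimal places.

p = 0.5800

Risk-neutral probability p = (1 + 0.04 − 0.75)/(1.25 − 0.75) = 0.2900/0.5000 = 0.5800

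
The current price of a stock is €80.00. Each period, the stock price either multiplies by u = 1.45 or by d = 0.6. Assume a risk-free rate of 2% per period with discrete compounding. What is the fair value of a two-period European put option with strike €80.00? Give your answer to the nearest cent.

Risk-neutral probability p = (1 + 0.02 − 0.6)/(1.45 − 0.6) = 0.4200/0.8500 = 0.4941
Terminal stock prices: S_uu = 168.2, S_ud = 69.6, S_dd = 28.8
Terminal payoffs (K − S): max(-88.2, 0) = 0, max(10.4, 0) = 10.4, max(51.2, 0) = 51.2
Node u (S = 116): V_u = 1/1.02·[0.4941·0.0000 + 0.5059·10.4000] = 5.1580
Node d (S = 48): V_d = 1/1.02·[0.4941·10.4000 + 0.5059·51.2000] = 30.4314
Node 0 (S = 80): V_0 = 1/1.02·[0.4941·5.1580 + 0.5059·30.4314] = 17.5915

€17.59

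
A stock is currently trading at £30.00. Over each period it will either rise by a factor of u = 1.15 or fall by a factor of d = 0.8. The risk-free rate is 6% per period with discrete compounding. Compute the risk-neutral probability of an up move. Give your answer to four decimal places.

p = 0.7429

Risk-neutral probability p = (1 + 0.06 − 0.8)/(1.15 − 0.8) = 0.2600/0.3500 = 0.7429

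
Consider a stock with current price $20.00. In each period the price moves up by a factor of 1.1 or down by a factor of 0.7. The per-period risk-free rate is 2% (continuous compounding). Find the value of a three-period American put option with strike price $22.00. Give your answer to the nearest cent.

Risk-neutral probability p = (e^0.02 − 0.7)/(1.1 − 0.7) = 0.3202/0.4000 = 0.8005
Terminal stock prices: S_uuu = 26.62, S_uud = 16.94, S_udd = 10.78, S_ddd = 6.86
Terminal payoffs (K − S): max(-4.62, 0) = 0, max(5.06, 0) = 5.06, max(11.22, 0) = 11.22, max(15.14, 0) = 15.14
Node uu (S = 24.2): continuation = e^(−0.02)·[0.8005·0.0000 + 0.1995·5.0600] = 0.9895; exercise value = 0.0000 ≤ continuation, so V_uu = 0.9895
Node ud (S = 15.4): continuation = e^(−0.02)·[0.8005·5.0600 + 0.1995·11.2200] = 6.1644; exercise value = 6.6000 > continuation, so V_ud = 6.6000 (exercise)
Node dd (S = 9.8): continuation = e^(−0.02)·[0.8005·11.2200 + 0.1995·15.1400] = 11.7644; exercise value = 12.2000 > continuation, so V_dd = 12.2000 (exercise)
Node u (S = 22): continuation = e^(−0.02)·[0.8005·0.9895 + 0.1995·6.6000] = 2.0670; exercise value = 0.0000 ≤ continuation, so V_u = 2.0670
Node d (S = 14): continuation = e^(−0.02)·[0.8005·6.6000 + 0.1995·12.2000] = 7.5644; exercise value = 8.0000 > continuation, so V_d = 8.0000 (exercise)
Node 0 (S = 20): continuation = e^(−0.02)·[0.8005·2.0670 + 0.1995·8.0000] = 3.1862; exercise value = 2.0000 ≤ continuation, so V_0 = 3.1862

$3.19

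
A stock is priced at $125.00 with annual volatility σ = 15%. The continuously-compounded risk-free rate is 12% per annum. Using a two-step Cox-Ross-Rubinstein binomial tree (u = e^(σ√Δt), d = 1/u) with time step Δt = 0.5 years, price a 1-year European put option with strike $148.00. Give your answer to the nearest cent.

CRR parameters: u = e^(σ√Δt) = e^(0.15·√0.5) = 1.1119, d = 1/u = 0.8994
Per-period rate: rΔt = 0.12·0.5 = 0.06, so R = e^0.06 = 1.0618
Risk-neutral probability p = (e^0.06 − 0.8994)/(1.1119 − 0.8994) = 0.1625/0.2125 = 0.7645
Terminal stock prices: S_uu = 154.5, S_ud = 125, S_dd = 101.1
Terminal payoffs (K − S): max(-6.539, 0) = 0, max(23, 0) = 23, max(46.89, 0) = 46.89
Node u (S = 139): V_u = e^(−0.06)·[0.7645·0.0000 + 0.2355·23.0000] = 5.1019
Node d (S = 112.4): V_d = e^(−0.06)·[0.7645·23.0000 + 0.2355·46.8928] = 26.9605
Node 0 (S = 125): V_0 = e^(−0.06)·[0.7645·5.1019 + 0.2355·26.9605] = 9.6535

$9.65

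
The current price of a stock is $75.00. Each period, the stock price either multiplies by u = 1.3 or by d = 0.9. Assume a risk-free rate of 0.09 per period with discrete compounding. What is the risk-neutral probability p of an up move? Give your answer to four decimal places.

Risk-neutral probability p = (1 + 0.09 − 0.9)/(1.3 − 0.9) = 0.1900/0.4000 = 0.4750

p = 0.4750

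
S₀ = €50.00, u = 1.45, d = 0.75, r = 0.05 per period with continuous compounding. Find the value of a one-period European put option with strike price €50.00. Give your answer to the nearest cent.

€6.77

Risk-neutral probability p = (e^0.05 − 0.75)/(1.45 − 0.75) = 0.3013/0.7000 = 0.4304
Terminal stock prices: S_u = 72.5, S_d = 37.5
Terminal payoffs (K − S): max(-22.5, 0) = 0, max(12.5, 0) = 12.5
Node 0 (S = 50): V_0 = e^(−0.05)·[0.4304·0.0000 + 0.5696·12.5000] = 6.7729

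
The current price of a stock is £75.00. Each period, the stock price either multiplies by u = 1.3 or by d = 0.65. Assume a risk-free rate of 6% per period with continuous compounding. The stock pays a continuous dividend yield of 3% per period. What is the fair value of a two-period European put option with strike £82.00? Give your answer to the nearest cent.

£15.69

Per-period risk-free factor R = e^0.06 = 1.0618; dividend-adjusted growth = e^(0.06−0.03) = 1.0305.
Risk-neutral probability p = (1.0305 − 0.65)/(1.3 − 0.65) = 0.3805/0.6500 = 0.5853
Terminal stock prices: S_uu = 126.8, S_ud = 63.38, S_dd = 31.69
Terminal payoffs (K − S): max(-44.75, 0) = 0, max(18.62, 0) = 18.62, max(50.31, 0) = 50.31
Node u (S = 97.5): V_u = e^(−0.06)·[0.5853·0.0000 + 0.4147·18.6250] = 7.2737
Node d (S = 48.75): V_d = e^(−0.06)·[0.5853·18.6250 + 0.4147·50.3125] = 29.9155
Node 0 (S = 75): V_0 = e^(−0.06)·[0.5853·7.2737 + 0.4147·29.9155] = 15.6926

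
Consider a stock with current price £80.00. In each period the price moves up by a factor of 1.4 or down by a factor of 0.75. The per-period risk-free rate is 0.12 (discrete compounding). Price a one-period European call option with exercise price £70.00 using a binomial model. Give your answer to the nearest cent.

Risk-neutral probability p = (1 + 0.12 − 0.75)/(1.4 − 0.75) = 0.3700/0.6500 = 0.5692
Terminal stock prices: S_u = 112, S_d = 60
Terminal payoffs (S − K): max(42, 0) = 42, max(-10, 0) = 0
Node 0 (S = 80): V_0 = 1/1.12·[0.5692·42.0000 + 0.4308·0.0000] = 21.3462

£21.35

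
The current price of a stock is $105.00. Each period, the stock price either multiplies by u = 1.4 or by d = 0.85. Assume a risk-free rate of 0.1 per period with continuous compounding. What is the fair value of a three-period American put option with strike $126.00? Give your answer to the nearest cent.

Risk-neutral probability p = (e^0.1 − 0.85)/(1.4 − 0.85) = 0.2552/0.5500 = 0.4639
Terminal stock prices: S_uuu = 288.1, S_uud = 174.9, S_udd = 106.2, S_ddd = 64.48
Terminal payoffs (K − S): max(-162.1, 0) = 0, max(-48.93, 0) = 0, max(19.79, 0) = 19.79, max(61.52, 0) = 61.52
Node uu (S = 205.8): continuation = e^(−0.1)·[0.4639·0.0000 + 0.5361·0.0000] = 0.0000; exercise value = 0.0000 ≤ continuation, so V_uu = 0.0000
Node ud (S = 125): continuation = e^(−0.1)·[0.4639·0.0000 + 0.5361·19.7925] = 9.6002; exercise value = 1.0500 ≤ continuation, so V_ud = 9.6002
Node dd (S = 75.86): continuation = e^(−0.1)·[0.4639·19.7925 + 0.5361·61.5169] = 38.1470; exercise value = 50.1375 > continuation, so V_dd = 50.1375 (exercise)
Node u (S = 147): continuation = e^(−0.1)·[0.4639·0.0000 + 0.5361·9.6002] = 4.6565; exercise value = 0.0000 ≤ continuation, so V_u = 4.6565
Node d (S = 89.25): continuation = e^(−0.1)·[0.4639·9.6002 + 0.5361·50.1375] = 28.3488; exercise value = 36.7500 > continuation, so V_d = 36.7500 (exercise)
Node 0 (S = 105): continuation = e^(−0.1)·[0.4639·4.6565 + 0.5361·36.7500] = 19.7800; exercise value = 21.0000 > continuation, so V_0 = 21.0000 (exercise)

$21.00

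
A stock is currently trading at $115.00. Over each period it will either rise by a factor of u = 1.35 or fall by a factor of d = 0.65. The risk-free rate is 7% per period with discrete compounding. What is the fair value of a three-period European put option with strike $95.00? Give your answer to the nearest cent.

$10.23

Risk-neutral probability p = (1 + 0.07 − 0.65)/(1.35 − 0.65) = 0.4200/0.7000 = 0.6000
Terminal stock prices: S_uuu = 282.9, S_uud = 136.2, S_udd = 65.59, S_ddd = 31.58
Terminal payoffs (K − S): max(-187.9, 0) = 0, max(-41.23, 0) = 0, max(29.41, 0) = 29.41, max(63.42, 0) = 63.42
Node uu (S = 209.6): V_uu = 1/1.07·[0.6000·0.0000 + 0.4000·0.0000] = 0.0000
Node ud (S = 100.9): V_ud = 1/1.07·[0.6000·0.0000 + 0.4000·29.4069] = 10.9932
Node dd (S = 48.59): V_dd = 1/1.07·[0.6000·29.4069 + 0.4000·63.4181] = 40.1975
Node u (S = 155.2): V_u = 1/1.07·[0.6000·0.0000 + 0.4000·10.9932] = 4.1096
Node d (S = 74.75): V_d = 1/1.07·[0.6000·10.9932 + 0.4000·40.1975] = 21.1915
Node 0 (S = 115): V_0 = 1/1.07·[0.6000·4.1096 + 0.4000·21.1915] = 10.2265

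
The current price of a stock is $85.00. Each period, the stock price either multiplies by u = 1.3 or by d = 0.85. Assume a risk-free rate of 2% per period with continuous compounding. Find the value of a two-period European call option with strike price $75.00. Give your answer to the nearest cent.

$17.99

Risk-neutral probability p = (e^0.02 − 0.85)/(1.3 − 0.85) = 0.1702/0.4500 = 0.3782
Terminal stock prices: S_uu = 143.7, S_ud = 93.92, S_dd = 61.41
Terminal payoffs (S − K): max(68.65, 0) = 68.65, max(18.92, 0) = 18.92, max(-13.59, 0) = 0
Node u (S = 110.5): V_u = e^(−0.02)·[0.3782·68.6500 + 0.6218·18.9250] = 36.9851
Node d (S = 72.25): V_d = e^(−0.02)·[0.3782·18.9250 + 0.6218·0.0000] = 7.0162
Node 0 (S = 85): V_0 = e^(−0.02)·[0.3782·36.9851 + 0.6218·7.0162] = 17.9878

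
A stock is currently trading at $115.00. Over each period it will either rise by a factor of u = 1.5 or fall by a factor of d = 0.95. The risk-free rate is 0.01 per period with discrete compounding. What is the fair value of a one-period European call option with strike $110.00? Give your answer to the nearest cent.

$6.75

Risk-neutral probability p = (1 + 0.01 − 0.95)/(1.5 − 0.95) = 0.0600/0.5500 = 0.1091
Terminal stock prices: S_u = 172.5, S_d = 109.2
Terminal payoffs (S − K): max(62.5, 0) = 62.5, max(-0.75, 0) = 0
Node 0 (S = 115): V_0 = 1/1.01·[0.1091·62.5000 + 0.8909·0.0000] = 6.7507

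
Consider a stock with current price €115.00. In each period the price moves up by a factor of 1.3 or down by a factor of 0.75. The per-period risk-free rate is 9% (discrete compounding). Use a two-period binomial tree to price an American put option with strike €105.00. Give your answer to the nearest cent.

Risk-neutral probability p = (1 + 0.09 − 0.75)/(1.3 − 0.75) = 0.3400/0.5500 = 0.6182
Terminal stock prices: S_uu = 194.4, S_ud = 112.1, S_dd = 64.69
Terminal payoffs (K − S): max(-89.35, 0) = 0, max(-7.125, 0) = 0, max(40.31, 0) = 40.31
Node u (S = 149.5): continuation = 1/1.09·[0.6182·0.0000 + 0.3818·0.0000] = 0.0000; exercise value = 0.0000 ≤ continuation, so V_u = 0.0000
Node d (S = 86.25): continuation = 1/1.09·[0.6182·0.0000 + 0.3818·40.3125] = 14.1211; exercise value = 18.7500 > continuation, so V_d = 18.7500 (exercise)
Node 0 (S = 115): continuation = 1/1.09·[0.6182·0.0000 + 0.3818·18.7500] = 6.5680; exercise value = 0.0000 ≤ continuation, so V_0 = 6.5680

€6.57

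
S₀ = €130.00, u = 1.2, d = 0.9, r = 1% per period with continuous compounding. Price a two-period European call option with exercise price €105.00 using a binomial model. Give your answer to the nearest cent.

€27.08

Risk-neutral probability p = (e^0.01 − 0.9)/(1.2 − 0.9) = 0.1101/0.3000 = 0.3668
Terminal stock prices: S_uu = 187.2, S_ud = 140.4, S_dd = 105.3
Terminal payoffs (S − K): max(82.2, 0) = 82.2, max(35.4, 0) = 35.4, max(0.3, 0) = 0.3
Node u (S = 156): V_u = e^(−0.01)·[0.3668·82.2000 + 0.6332·35.4000] = 52.0448
Node d (S = 117): V_d = e^(−0.01)·[0.3668·35.4000 + 0.6332·0.3000] = 13.0448
Node 0 (S = 130): V_0 = e^(−0.01)·[0.3668·52.0448 + 0.6332·13.0448] = 27.0791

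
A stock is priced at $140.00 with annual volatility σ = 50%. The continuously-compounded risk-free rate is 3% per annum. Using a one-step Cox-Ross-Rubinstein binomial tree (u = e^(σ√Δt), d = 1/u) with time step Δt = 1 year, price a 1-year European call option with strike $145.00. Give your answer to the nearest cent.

$33.88

CRR parameters: u = e^(σ√Δt) = e^(0.5·√1) = 1.6487, d = 1/u = 0.6065
Per-period rate: rΔt = 0.03·1 = 0.03, so R = e^0.03 = 1.0305
Risk-neutral probability p = (e^0.03 − 0.6065)/(1.6487 − 0.6065) = 0.4239/1.0422 = 0.4068
Terminal stock prices: S_u = 230.8, S_d = 84.91
Terminal payoffs (S − K): max(85.82, 0) = 85.82, max(-60.09, 0) = 0
Node 0 (S = 140): V_0 = e^(−0.03)·[0.4068·85.8210 + 0.5932·0.0000] = 33.8770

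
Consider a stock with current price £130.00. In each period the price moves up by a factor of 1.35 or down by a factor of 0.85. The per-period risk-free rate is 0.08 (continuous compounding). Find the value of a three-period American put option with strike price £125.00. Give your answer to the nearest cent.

£7.53

Risk-neutral probability p = (e^0.08 − 0.85)/(1.35 − 0.85) = 0.2333/0.5000 = 0.4666
Terminal stock prices: S_uuu = 319.8, S_uud = 201.4, S_udd = 126.8, S_ddd = 79.84
Terminal payoffs (K − S): max(-194.8, 0) = 0, max(-76.39, 0) = 0, max(-1.799, 0) = 0, max(45.16, 0) = 45.16
Node uu (S = 236.9): continuation = e^(−0.08)·[0.4666·0.0000 + 0.5334·0.0000] = 0.0000; exercise value = 0.0000 ≤ continuation, so V_uu = 0.0000
Node ud (S = 149.2): continuation = e^(−0.08)·[0.4666·0.0000 + 0.5334·0.0000] = 0.0000; exercise value = 0.0000 ≤ continuation, so V_ud = 0.0000
Node dd (S = 93.92): continuation = e^(−0.08)·[0.4666·0.0000 + 0.5334·45.1638] = 22.2393; exercise value = 31.0750 > continuation, so V_dd = 31.0750 (exercise)
Node u (S = 175.5): continuation = e^(−0.08)·[0.4666·0.0000 + 0.5334·0.0000] = 0.0000; exercise value = 0.0000 ≤ continuation, so V_u = 0.0000
Node d (S = 110.5): continuation = e^(−0.08)·[0.4666·0.0000 + 0.5334·31.0750] = 15.3018; exercise value = 14.5000 ≤ continuation, so V_d = 15.3018
Node 0 (S = 130): continuation = e^(−0.08)·[0.4666·0.0000 + 0.5334·15.3018] = 7.5348; exercise value = 0.0000 ≤ continuation, so V_0 = 7.5348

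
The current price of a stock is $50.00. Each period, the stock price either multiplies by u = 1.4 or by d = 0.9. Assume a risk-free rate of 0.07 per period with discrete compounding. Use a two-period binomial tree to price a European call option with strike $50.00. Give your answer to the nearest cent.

Risk-neutral probability p = (1 + 0.07 − 0.9)/(1.4 − 0.9) = 0.1700/0.5000 = 0.3400
Terminal stock prices: S_uu = 98, S_ud = 63, S_dd = 40.5
Terminal payoffs (S − K): max(48, 0) = 48, max(13, 0) = 13, max(-9.5, 0) = 0
Node u (S = 70): V_u = 1/1.07·[0.3400·48.0000 + 0.6600·13.0000] = 23.2710
Node d (S = 45): V_d = 1/1.07·[0.3400·13.0000 + 0.6600·0.0000] = 4.1308
Node 0 (S = 50): V_0 = 1/1.07·[0.3400·23.2710 + 0.6600·4.1308] = 9.9425

$9.94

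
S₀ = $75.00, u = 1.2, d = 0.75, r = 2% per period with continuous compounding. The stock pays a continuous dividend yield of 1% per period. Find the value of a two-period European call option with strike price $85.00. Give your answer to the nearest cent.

$7.38

Per-period risk-free factor R = e^0.02 = 1.0202; dividend-adjusted growth = e^(0.02−0.01) = 1.0101.
Risk-neutral probability p = (1.0101 − 0.75)/(1.2 − 0.75) = 0.2601/0.4500 = 0.5779
Terminal stock prices: S_uu = 108, S_ud = 67.5, S_dd = 42.19
Terminal payoffs (S − K): max(23, 0) = 23, max(-17.5, 0) = 0, max(-42.81, 0) = 0
Node u (S = 90): V_u = e^(−0.02)·[0.5779·23.0000 + 0.4221·0.0000] = 13.0283
Node d (S = 56.25): V_d = e^(−0.02)·[0.5779·0.0000 + 0.4221·0.0000] = 0.0000
Node 0 (S = 75): V_0 = e^(−0.02)·[0.5779·13.0283 + 0.4221·0.0000] = 7.3798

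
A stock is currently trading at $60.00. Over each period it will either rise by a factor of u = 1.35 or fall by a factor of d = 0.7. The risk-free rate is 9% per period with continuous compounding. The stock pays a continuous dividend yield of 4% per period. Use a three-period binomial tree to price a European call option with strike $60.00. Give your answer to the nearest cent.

$15.64

Per-period risk-free factor R = e^0.09 = 1.0942; dividend-adjusted growth = e^(0.09−0.04) = 1.0513.
Risk-neutral probability p = (1.0513 − 0.7)/(1.35 − 0.7) = 0.3513/0.6500 = 0.5404
Terminal stock prices: S_uuu = 147.6, S_uud = 76.55, S_udd = 39.69, S_ddd = 20.58
Terminal payoffs (S − K): max(87.62, 0) = 87.62, max(16.55, 0) = 16.55, max(-20.31, 0) = 0, max(-39.42, 0) = 0
Node uu (S = 109.4): V_uu = e^(−0.09)·[0.5404·87.6225 + 0.4596·16.5450] = 50.2265
Node ud (S = 56.7): V_ud = e^(−0.09)·[0.5404·16.5450 + 0.4596·0.0000] = 8.1716
Node dd (S = 29.4): V_dd = e^(−0.09)·[0.5404·0.0000 + 0.4596·0.0000] = 0.0000
Node u (S = 81): V_u = e^(−0.09)·[0.5404·50.2265 + 0.4596·8.1716] = 28.2394
Node d (S = 42): V_d = e^(−0.09)·[0.5404·8.1716 + 0.4596·0.0000] = 4.0360
Node 0 (S = 60): V_0 = e^(−0.09)·[0.5404·28.2394 + 0.4596·4.0360] = 15.6428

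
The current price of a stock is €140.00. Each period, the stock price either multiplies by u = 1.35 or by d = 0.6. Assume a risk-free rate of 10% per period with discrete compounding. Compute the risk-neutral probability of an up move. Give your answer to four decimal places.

Risk-neutral probability p = (1 + 0.1 − 0.6)/(1.35 − 0.6) = 0.5000/0.7500 = 0.6667

p = 0.6667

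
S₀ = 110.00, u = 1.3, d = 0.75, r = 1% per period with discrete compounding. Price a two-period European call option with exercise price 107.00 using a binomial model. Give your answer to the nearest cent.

17.41

Risk-neutral probability p = (1 + 0.01 − 0.75)/(1.3 − 0.75) = 0.2600/0.5500 = 0.4727
Terminal stock prices: S_uu = 185.9, S_ud = 107.2, S_dd = 61.88
Terminal payoffs (S − K): max(78.9, 0) = 78.9, max(0.25, 0) = 0.25, max(-45.12, 0) = 0
Node u (S = 143): V_u = 1/1.01·[0.4727·78.9000 + 0.5273·0.2500] = 37.0594
Node d (S = 82.5): V_d = 1/1.01·[0.4727·0.2500 + 0.5273·0.0000] = 0.1170
Node 0 (S = 110): V_0 = 1/1.01·[0.4727·37.0594 + 0.5273·0.1170] = 17.4066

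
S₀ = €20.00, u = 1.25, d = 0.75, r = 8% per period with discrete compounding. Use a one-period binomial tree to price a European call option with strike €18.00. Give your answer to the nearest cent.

Risk-neutral probability p = (1 + 0.08 − 0.75)/(1.25 − 0.75) = 0.3300/0.5000 = 0.6600
Terminal stock prices: S_u = 25, S_d = 15
Terminal payoffs (S − K): max(7, 0) = 7, max(-3, 0) = 0
Node 0 (S = 20): V_0 = 1/1.08·[0.6600·7.0000 + 0.3400·0.0000] = 4.2778

€4.28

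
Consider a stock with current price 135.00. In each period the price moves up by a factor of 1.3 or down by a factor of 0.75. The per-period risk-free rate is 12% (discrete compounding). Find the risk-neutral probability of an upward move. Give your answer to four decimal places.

p = 0.6727

Risk-neutral probability p = (1 + 0.12 − 0.75)/(1.3 − 0.75) = 0.3700/0.5500 = 0.6727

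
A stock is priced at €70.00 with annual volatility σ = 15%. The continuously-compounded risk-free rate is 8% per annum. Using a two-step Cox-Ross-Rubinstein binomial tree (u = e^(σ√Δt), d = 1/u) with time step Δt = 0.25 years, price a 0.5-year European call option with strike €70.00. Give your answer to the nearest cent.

€4.13

CRR parameters: u = e^(σ√Δt) = e^(0.15·√0.25) = 1.0779, d = 1/u = 0.9277
Per-period rate: rΔt = 0.08·0.25 = 0.02, so R = e^0.02 = 1.0202
Risk-neutral probability p = (e^0.02 − 0.9277)/(1.0779 − 0.9277) = 0.0925/0.1501 = 0.6158
Terminal stock prices: S_uu = 81.33, S_ud = 70, S_dd = 60.25
Terminal payoffs (S − K): max(11.33, 0) = 11.33, max(0, 0) = 0, max(-9.75, 0) = 0
Node u (S = 75.45): V_u = e^(−0.02)·[0.6158·11.3284 + 0.3842·0.0000] = 6.8380
Node d (S = 64.94): V_d = e^(−0.02)·[0.6158·0.0000 + 0.3842·0.0000] = 0.0000
Node 0 (S = 70): V_0 = e^(−0.02)·[0.6158·6.8380 + 0.3842·0.0000] = 4.1275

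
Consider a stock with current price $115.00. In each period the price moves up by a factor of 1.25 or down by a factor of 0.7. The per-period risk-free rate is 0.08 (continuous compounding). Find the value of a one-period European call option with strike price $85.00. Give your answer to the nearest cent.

$37.79

Risk-neutral probability p = (e^0.08 − 0.7)/(1.25 − 0.7) = 0.3833/0.5500 = 0.6969
Terminal stock prices: S_u = 143.8, S_d = 80.5
Terminal payoffs (S − K): max(58.75, 0) = 58.75, max(-4.5, 0) = 0
Node 0 (S = 115): V_0 = e^(−0.08)·[0.6969·58.7500 + 0.3031·0.0000] = 37.7943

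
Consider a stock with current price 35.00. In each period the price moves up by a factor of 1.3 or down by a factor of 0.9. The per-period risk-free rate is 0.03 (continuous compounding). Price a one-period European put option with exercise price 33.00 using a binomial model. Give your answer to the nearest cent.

Risk-neutral probability p = (e^0.03 − 0.9)/(1.3 − 0.9) = 0.1305/0.4000 = 0.3261
Terminal stock prices: S_u = 45.5, S_d = 31.5
Terminal payoffs (K − S): max(-12.5, 0) = 0, max(1.5, 0) = 1.5
Node 0 (S = 35): V_0 = e^(−0.03)·[0.3261·0.0000 + 0.6739·1.5000] = 0.9809

0.98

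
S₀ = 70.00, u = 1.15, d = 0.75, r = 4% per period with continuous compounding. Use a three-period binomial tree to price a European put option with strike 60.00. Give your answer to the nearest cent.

Risk-neutral probability p = (e^0.04 − 0.75)/(1.15 − 0.75) = 0.2908/0.4000 = 0.7270
Terminal stock prices: S_uuu = 106.5, S_uud = 69.43, S_udd = 45.28, S_ddd = 29.53
Terminal payoffs (K − S): max(-46.46, 0) = 0, max(-9.431, 0) = 0, max(14.72, 0) = 14.72, max(30.47, 0) = 30.47
Node uu (S = 92.57): V_uu = e^(−0.04)·[0.7270·0.0000 + 0.2730·0.0000] = 0.0000
Node ud (S = 60.38): V_ud = e^(−0.04)·[0.7270·0.0000 + 0.2730·14.7188] = 3.8603
Node dd (S = 39.38): V_dd = e^(−0.04)·[0.7270·14.7188 + 0.2730·30.4688] = 18.2724
Node u (S = 80.5): V_u = e^(−0.04)·[0.7270·0.0000 + 0.2730·3.8603] = 1.0124
Node d (S = 52.5): V_d = e^(−0.04)·[0.7270·3.8603 + 0.2730·18.2724] = 7.4888
Node 0 (S = 70): V_0 = e^(−0.04)·[0.7270·1.0124 + 0.2730·7.4888] = 2.6713

2.67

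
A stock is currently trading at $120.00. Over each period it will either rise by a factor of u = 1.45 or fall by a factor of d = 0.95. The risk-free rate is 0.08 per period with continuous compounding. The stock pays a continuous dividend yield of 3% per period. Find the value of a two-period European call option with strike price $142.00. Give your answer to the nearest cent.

$10.27

Per-period risk-free factor R = e^0.08 = 1.0833; dividend-adjusted growth = e^(0.08−0.03) = 1.0513.
Risk-neutral probability p = (1.0513 − 0.95)/(1.45 − 0.95) = 0.1013/0.5000 = 0.2025
Terminal stock prices: S_uu = 252.3, S_ud = 165.3, S_dd = 108.3
Terminal payoffs (S − K): max(110.3, 0) = 110.3, max(23.3, 0) = 23.3, max(-33.7, 0) = 0
Node u (S = 174): V_u = e^(−0.08)·[0.2025·110.3000 + 0.7975·23.3000] = 37.7750
Node d (S = 114): V_d = e^(−0.08)·[0.2025·23.3000 + 0.7975·0.0000] = 4.3564
Node 0 (S = 120): V_0 = e^(−0.08)·[0.2025·37.7750 + 0.7975·4.3564] = 10.2697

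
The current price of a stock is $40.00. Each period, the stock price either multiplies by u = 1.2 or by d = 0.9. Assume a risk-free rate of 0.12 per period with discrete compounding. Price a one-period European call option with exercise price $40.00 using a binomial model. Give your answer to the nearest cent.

$5.24

Risk-neutral probability p = (1 + 0.12 − 0.9)/(1.2 − 0.9) = 0.2200/0.3000 = 0.7333
Terminal stock prices: S_u = 48, S_d = 36
Terminal payoffs (S − K): max(8, 0) = 8, max(-4, 0) = 0
Node 0 (S = 40): V_0 = 1/1.12·[0.7333·8.0000 + 0.2667·0.0000] = 5.2381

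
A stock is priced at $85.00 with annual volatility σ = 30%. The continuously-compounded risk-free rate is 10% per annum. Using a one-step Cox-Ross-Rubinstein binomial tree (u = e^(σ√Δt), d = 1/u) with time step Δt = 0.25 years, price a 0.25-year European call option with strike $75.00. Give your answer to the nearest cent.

$12.67

CRR parameters: u = e^(σ√Δt) = e^(0.3·√0.25) = 1.1618, d = 1/u = 0.8607
Per-period rate: rΔt = 0.1·0.25 = 0.025, so R = e^0.025 = 1.0253
Risk-neutral probability p = (e^0.025 − 0.8607)/(1.1618 − 0.8607) = 0.1646/0.3011 = 0.5466
Terminal stock prices: S_u = 98.76, S_d = 73.16
Terminal payoffs (S − K): max(23.76, 0) = 23.76, max(-1.84, 0) = 0
Node 0 (S = 85): V_0 = e^(−0.025)·[0.5466·23.7559 + 0.4534·0.0000] = 12.6653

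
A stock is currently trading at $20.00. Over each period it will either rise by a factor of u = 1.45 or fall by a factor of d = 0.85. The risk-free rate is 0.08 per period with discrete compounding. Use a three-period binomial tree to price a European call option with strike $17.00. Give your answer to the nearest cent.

Risk-neutral probability p = (1 + 0.08 − 0.85)/(1.45 − 0.85) = 0.2300/0.6000 = 0.3833
Terminal stock prices: S_uuu = 60.97, S_uud = 35.74, S_udd = 20.95, S_ddd = 12.28
Terminal payoffs (S − K): max(43.97, 0) = 43.97, max(18.74, 0) = 18.74, max(3.952, 0) = 3.952, max(-4.718, 0) = 0
Node uu (S = 42.05): V_uu = 1/1.08·[0.3833·43.9725 + 0.6167·18.7425] = 26.3093
Node ud (S = 24.65): V_ud = 1/1.08·[0.3833·18.7425 + 0.6167·3.9525] = 8.9093
Node dd (S = 14.45): V_dd = 1/1.08·[0.3833·3.9525 + 0.6167·0.0000] = 1.4029
Node u (S = 29): V_u = 1/1.08·[0.3833·26.3093 + 0.6167·8.9093] = 14.4252
Node d (S = 17): V_d = 1/1.08·[0.3833·8.9093 + 0.6167·1.4029] = 3.9633
Node 0 (S = 20): V_0 = 1/1.08·[0.3833·14.4252 + 0.6167·3.9633] = 7.3830

$7.38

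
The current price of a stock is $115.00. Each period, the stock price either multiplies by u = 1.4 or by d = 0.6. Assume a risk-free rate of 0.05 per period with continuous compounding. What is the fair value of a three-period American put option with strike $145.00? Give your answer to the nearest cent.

Risk-neutral probability p = (e^0.05 − 0.6)/(1.4 − 0.6) = 0.4513/0.8000 = 0.5641
Terminal stock prices: S_uuu = 315.6, S_uud = 135.2, S_udd = 57.96, S_ddd = 24.84
Terminal payoffs (K − S): max(-170.6, 0) = 0, max(9.76, 0) = 9.76, max(87.04, 0) = 87.04, max(120.2, 0) = 120.2
Node uu (S = 225.4): continuation = e^(−0.05)·[0.5641·0.0000 + 0.4359·9.7600] = 4.0470; exercise value = 0.0000 ≤ continuation, so V_uu = 4.0470
Node ud (S = 96.6): continuation = e^(−0.05)·[0.5641·9.7600 + 0.4359·87.0400] = 41.3283; exercise value = 48.4000 > continuation, so V_ud = 48.4000 (exercise)
Node dd (S = 41.4): continuation = e^(−0.05)·[0.5641·87.0400 + 0.4359·120.1600] = 96.5283; exercise value = 103.6000 > continuation, so V_dd = 103.6000 (exercise)
Node u (S = 161): continuation = e^(−0.05)·[0.5641·4.0470 + 0.4359·48.4000] = 22.2407; exercise value = 0.0000 ≤ continuation, so V_u = 22.2407
Node d (S = 69): continuation = e^(−0.05)·[0.5641·48.4000 + 0.4359·103.6000] = 68.9283; exercise value = 76.0000 > continuation, so V_d = 76.0000 (exercise)
Node 0 (S = 115): continuation = e^(−0.05)·[0.5641·22.2407 + 0.4359·76.0000] = 43.4474; exercise value = 30.0000 ≤ continuation, so V_0 = 43.4474

$43.45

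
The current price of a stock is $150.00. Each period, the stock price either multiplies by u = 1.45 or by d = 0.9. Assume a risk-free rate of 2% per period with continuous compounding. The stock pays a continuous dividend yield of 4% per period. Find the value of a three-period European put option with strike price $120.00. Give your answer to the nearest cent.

Per-period risk-free factor R = e^0.02 = 1.0202; dividend-adjusted growth = e^(0.02−0.04) = 0.9802.
Risk-neutral probability p = (0.9802 − 0.9)/(1.45 − 0.9) = 0.0802/0.5500 = 0.1458
Terminal stock prices: S_uuu = 457.3, S_uud = 283.8, S_udd = 176.2, S_ddd = 109.4
Terminal payoffs (K − S): max(-337.3, 0) = 0, max(-163.8, 0) = 0, max(-56.18, 0) = 0, max(10.65, 0) = 10.65
Node uu (S = 315.4): V_uu = e^(−0.02)·[0.1458·0.0000 + 0.8542·0.0000] = 0.0000
Node ud (S = 195.8): V_ud = e^(−0.02)·[0.1458·0.0000 + 0.8542·0.0000] = 0.0000
Node dd (S = 121.5): V_dd = e^(−0.02)·[0.1458·0.0000 + 0.8542·10.6500] = 8.9169
Node u (S = 217.5): V_u = e^(−0.02)·[0.1458·0.0000 + 0.8542·0.0000] = 0.0000
Node d (S = 135): V_d = e^(−0.02)·[0.1458·0.0000 + 0.8542·8.9169] = 7.4659
Node 0 (S = 150): V_0 = e^(−0.02)·[0.1458·0.0000 + 0.8542·7.4659] = 6.2510

$6.25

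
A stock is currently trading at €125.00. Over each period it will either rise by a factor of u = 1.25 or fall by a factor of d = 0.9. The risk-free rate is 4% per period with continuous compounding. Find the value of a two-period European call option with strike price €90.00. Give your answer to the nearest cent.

€41.92

Risk-neutral probability p = (e^0.04 − 0.9)/(1.25 − 0.9) = 0.1408/0.3500 = 0.4023
Terminal stock prices: S_uu = 195.3, S_ud = 140.6, S_dd = 101.2
Terminal payoffs (S − K): max(105.3, 0) = 105.3, max(50.62, 0) = 50.62, max(11.25, 0) = 11.25
Node u (S = 156.2): V_u = e^(−0.04)·[0.4023·105.3125 + 0.5977·50.6250] = 69.7790
Node d (S = 112.5): V_d = e^(−0.04)·[0.4023·50.6250 + 0.5977·11.2500] = 26.0290
Node 0 (S = 125): V_0 = e^(−0.04)·[0.4023·69.7790 + 0.5977·26.0290] = 41.9195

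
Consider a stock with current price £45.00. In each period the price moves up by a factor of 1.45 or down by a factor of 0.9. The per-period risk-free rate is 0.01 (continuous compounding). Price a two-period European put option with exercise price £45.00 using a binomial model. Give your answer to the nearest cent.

£5.36

Risk-neutral probability p = (e^0.01 − 0.9)/(1.45 − 0.9) = 0.1101/0.5500 = 0.2001
Terminal stock prices: S_uu = 94.61, S_ud = 58.73, S_dd = 36.45
Terminal payoffs (K − S): max(-49.61, 0) = 0, max(-13.73, 0) = 0, max(8.55, 0) = 8.55
Node u (S = 65.25): V_u = e^(−0.01)·[0.2001·0.0000 + 0.7999·0.0000] = 0.0000
Node d (S = 40.5): V_d = e^(−0.01)·[0.2001·0.0000 + 0.7999·8.5500] = 6.7712
Node 0 (S = 45): V_0 = e^(−0.01)·[0.2001·0.0000 + 0.7999·6.7712] = 5.3624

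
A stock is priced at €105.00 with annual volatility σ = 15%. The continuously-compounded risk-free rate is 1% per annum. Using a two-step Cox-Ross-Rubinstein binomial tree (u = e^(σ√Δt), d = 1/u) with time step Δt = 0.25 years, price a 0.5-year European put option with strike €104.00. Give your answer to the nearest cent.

€3.42

CRR parameters: u = e^(σ√Δt) = e^(0.15·√0.25) = 1.0779, d = 1/u = 0.9277
Per-period rate: rΔt = 0.01·0.25 = 0.0025, so R = e^0.0025 = 1.0025
Risk-neutral probability p = (e^0.0025 − 0.9277)/(1.0779 − 0.9277) = 0.0748/0.1501 = 0.4979
Terminal stock prices: S_uu = 122, S_ud = 105, S_dd = 90.37
Terminal payoffs (K − S): max(-17.99, 0) = 0, max(-1, 0) = 0, max(13.63, 0) = 13.63
Node u (S = 113.2): V_u = e^(−0.0025)·[0.4979·0.0000 + 0.5021·0.0000] = 0.0000
Node d (S = 97.41): V_d = e^(−0.0025)·[0.4979·0.0000 + 0.5021·13.6257] = 6.8239
Node 0 (S = 105): V_0 = e^(−0.0025)·[0.4979·0.0000 + 0.5021·6.8239] = 3.4175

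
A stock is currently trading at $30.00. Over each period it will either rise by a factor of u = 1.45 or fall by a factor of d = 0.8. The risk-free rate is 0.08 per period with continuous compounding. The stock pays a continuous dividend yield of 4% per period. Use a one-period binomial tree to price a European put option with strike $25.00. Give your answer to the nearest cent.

Per-period risk-free factor R = e^0.08 = 1.0833; dividend-adjusted growth = e^(0.08−0.04) = 1.0408.
Risk-neutral probability p = (1.0408 − 0.8)/(1.45 − 0.8) = 0.2408/0.6500 = 0.3705
Terminal stock prices: S_u = 43.5, S_d = 24
Terminal payoffs (K − S): max(-18.5, 0) = 0, max(1, 0) = 1
Node 0 (S = 30): V_0 = e^(−0.08)·[0.3705·0.0000 + 0.6295·1.0000] = 0.5811

$0.58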